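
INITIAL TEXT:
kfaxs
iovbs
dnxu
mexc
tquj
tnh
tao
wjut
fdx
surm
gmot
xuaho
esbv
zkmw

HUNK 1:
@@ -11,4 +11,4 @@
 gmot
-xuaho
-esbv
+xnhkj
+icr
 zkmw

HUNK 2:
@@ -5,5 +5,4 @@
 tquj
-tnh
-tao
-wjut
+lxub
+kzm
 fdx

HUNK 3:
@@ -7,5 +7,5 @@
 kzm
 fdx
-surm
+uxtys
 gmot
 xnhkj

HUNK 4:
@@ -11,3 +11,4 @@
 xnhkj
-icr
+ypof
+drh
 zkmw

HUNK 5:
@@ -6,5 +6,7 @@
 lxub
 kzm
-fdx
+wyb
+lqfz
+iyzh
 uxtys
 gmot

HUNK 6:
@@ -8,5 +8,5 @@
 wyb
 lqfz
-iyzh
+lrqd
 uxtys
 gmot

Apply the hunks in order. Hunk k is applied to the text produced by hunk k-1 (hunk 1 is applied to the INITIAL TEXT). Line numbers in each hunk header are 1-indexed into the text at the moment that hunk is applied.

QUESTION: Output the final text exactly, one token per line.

Hunk 1: at line 11 remove [xuaho,esbv] add [xnhkj,icr] -> 14 lines: kfaxs iovbs dnxu mexc tquj tnh tao wjut fdx surm gmot xnhkj icr zkmw
Hunk 2: at line 5 remove [tnh,tao,wjut] add [lxub,kzm] -> 13 lines: kfaxs iovbs dnxu mexc tquj lxub kzm fdx surm gmot xnhkj icr zkmw
Hunk 3: at line 7 remove [surm] add [uxtys] -> 13 lines: kfaxs iovbs dnxu mexc tquj lxub kzm fdx uxtys gmot xnhkj icr zkmw
Hunk 4: at line 11 remove [icr] add [ypof,drh] -> 14 lines: kfaxs iovbs dnxu mexc tquj lxub kzm fdx uxtys gmot xnhkj ypof drh zkmw
Hunk 5: at line 6 remove [fdx] add [wyb,lqfz,iyzh] -> 16 lines: kfaxs iovbs dnxu mexc tquj lxub kzm wyb lqfz iyzh uxtys gmot xnhkj ypof drh zkmw
Hunk 6: at line 8 remove [iyzh] add [lrqd] -> 16 lines: kfaxs iovbs dnxu mexc tquj lxub kzm wyb lqfz lrqd uxtys gmot xnhkj ypof drh zkmw

Answer: kfaxs
iovbs
dnxu
mexc
tquj
lxub
kzm
wyb
lqfz
lrqd
uxtys
gmot
xnhkj
ypof
drh
zkmw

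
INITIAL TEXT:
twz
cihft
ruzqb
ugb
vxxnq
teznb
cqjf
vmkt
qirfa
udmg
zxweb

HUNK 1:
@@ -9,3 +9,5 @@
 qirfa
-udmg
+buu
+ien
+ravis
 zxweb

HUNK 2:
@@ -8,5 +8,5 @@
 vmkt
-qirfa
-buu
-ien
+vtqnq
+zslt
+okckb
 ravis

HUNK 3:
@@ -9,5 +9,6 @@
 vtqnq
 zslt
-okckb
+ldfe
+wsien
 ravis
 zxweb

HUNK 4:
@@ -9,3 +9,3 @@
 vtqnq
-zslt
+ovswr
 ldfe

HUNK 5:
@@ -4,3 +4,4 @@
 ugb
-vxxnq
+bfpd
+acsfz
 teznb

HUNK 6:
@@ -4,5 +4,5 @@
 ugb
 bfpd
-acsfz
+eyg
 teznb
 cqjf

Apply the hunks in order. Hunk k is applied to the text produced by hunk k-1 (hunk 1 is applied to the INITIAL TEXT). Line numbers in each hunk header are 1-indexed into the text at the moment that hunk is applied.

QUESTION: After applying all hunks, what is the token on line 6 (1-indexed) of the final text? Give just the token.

Hunk 1: at line 9 remove [udmg] add [buu,ien,ravis] -> 13 lines: twz cihft ruzqb ugb vxxnq teznb cqjf vmkt qirfa buu ien ravis zxweb
Hunk 2: at line 8 remove [qirfa,buu,ien] add [vtqnq,zslt,okckb] -> 13 lines: twz cihft ruzqb ugb vxxnq teznb cqjf vmkt vtqnq zslt okckb ravis zxweb
Hunk 3: at line 9 remove [okckb] add [ldfe,wsien] -> 14 lines: twz cihft ruzqb ugb vxxnq teznb cqjf vmkt vtqnq zslt ldfe wsien ravis zxweb
Hunk 4: at line 9 remove [zslt] add [ovswr] -> 14 lines: twz cihft ruzqb ugb vxxnq teznb cqjf vmkt vtqnq ovswr ldfe wsien ravis zxweb
Hunk 5: at line 4 remove [vxxnq] add [bfpd,acsfz] -> 15 lines: twz cihft ruzqb ugb bfpd acsfz teznb cqjf vmkt vtqnq ovswr ldfe wsien ravis zxweb
Hunk 6: at line 4 remove [acsfz] add [eyg] -> 15 lines: twz cihft ruzqb ugb bfpd eyg teznb cqjf vmkt vtqnq ovswr ldfe wsien ravis zxweb
Final line 6: eyg

Answer: eyg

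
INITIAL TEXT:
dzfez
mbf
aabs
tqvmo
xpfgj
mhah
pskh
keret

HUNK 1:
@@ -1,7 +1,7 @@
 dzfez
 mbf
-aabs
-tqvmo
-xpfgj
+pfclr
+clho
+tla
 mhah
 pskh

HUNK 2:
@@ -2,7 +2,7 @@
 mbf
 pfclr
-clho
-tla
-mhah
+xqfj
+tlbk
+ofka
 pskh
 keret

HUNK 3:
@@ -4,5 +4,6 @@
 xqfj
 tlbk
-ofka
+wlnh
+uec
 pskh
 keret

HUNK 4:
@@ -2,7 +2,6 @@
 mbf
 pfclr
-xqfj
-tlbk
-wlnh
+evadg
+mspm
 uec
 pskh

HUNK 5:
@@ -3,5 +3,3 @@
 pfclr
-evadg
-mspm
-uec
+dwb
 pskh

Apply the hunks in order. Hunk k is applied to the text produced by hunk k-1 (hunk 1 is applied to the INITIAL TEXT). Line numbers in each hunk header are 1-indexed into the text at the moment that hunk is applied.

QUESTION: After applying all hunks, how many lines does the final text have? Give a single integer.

Hunk 1: at line 1 remove [aabs,tqvmo,xpfgj] add [pfclr,clho,tla] -> 8 lines: dzfez mbf pfclr clho tla mhah pskh keret
Hunk 2: at line 2 remove [clho,tla,mhah] add [xqfj,tlbk,ofka] -> 8 lines: dzfez mbf pfclr xqfj tlbk ofka pskh keret
Hunk 3: at line 4 remove [ofka] add [wlnh,uec] -> 9 lines: dzfez mbf pfclr xqfj tlbk wlnh uec pskh keret
Hunk 4: at line 2 remove [xqfj,tlbk,wlnh] add [evadg,mspm] -> 8 lines: dzfez mbf pfclr evadg mspm uec pskh keret
Hunk 5: at line 3 remove [evadg,mspm,uec] add [dwb] -> 6 lines: dzfez mbf pfclr dwb pskh keret
Final line count: 6

Answer: 6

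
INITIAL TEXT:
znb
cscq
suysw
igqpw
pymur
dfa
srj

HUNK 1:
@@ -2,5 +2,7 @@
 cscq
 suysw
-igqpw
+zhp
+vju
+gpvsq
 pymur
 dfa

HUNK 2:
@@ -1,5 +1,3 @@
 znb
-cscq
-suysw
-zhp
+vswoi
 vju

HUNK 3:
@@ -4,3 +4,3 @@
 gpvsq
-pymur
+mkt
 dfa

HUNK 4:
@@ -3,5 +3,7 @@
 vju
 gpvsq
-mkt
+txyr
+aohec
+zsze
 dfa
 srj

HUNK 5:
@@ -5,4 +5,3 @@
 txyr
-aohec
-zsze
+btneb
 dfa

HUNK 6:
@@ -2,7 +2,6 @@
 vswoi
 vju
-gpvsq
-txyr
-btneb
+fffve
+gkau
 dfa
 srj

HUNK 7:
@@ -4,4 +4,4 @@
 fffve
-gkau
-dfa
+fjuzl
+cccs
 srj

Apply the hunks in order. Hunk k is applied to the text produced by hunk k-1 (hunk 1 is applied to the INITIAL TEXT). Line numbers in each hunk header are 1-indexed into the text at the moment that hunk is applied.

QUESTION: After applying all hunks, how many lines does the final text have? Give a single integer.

Hunk 1: at line 2 remove [igqpw] add [zhp,vju,gpvsq] -> 9 lines: znb cscq suysw zhp vju gpvsq pymur dfa srj
Hunk 2: at line 1 remove [cscq,suysw,zhp] add [vswoi] -> 7 lines: znb vswoi vju gpvsq pymur dfa srj
Hunk 3: at line 4 remove [pymur] add [mkt] -> 7 lines: znb vswoi vju gpvsq mkt dfa srj
Hunk 4: at line 3 remove [mkt] add [txyr,aohec,zsze] -> 9 lines: znb vswoi vju gpvsq txyr aohec zsze dfa srj
Hunk 5: at line 5 remove [aohec,zsze] add [btneb] -> 8 lines: znb vswoi vju gpvsq txyr btneb dfa srj
Hunk 6: at line 2 remove [gpvsq,txyr,btneb] add [fffve,gkau] -> 7 lines: znb vswoi vju fffve gkau dfa srj
Hunk 7: at line 4 remove [gkau,dfa] add [fjuzl,cccs] -> 7 lines: znb vswoi vju fffve fjuzl cccs srj
Final line count: 7

Answer: 7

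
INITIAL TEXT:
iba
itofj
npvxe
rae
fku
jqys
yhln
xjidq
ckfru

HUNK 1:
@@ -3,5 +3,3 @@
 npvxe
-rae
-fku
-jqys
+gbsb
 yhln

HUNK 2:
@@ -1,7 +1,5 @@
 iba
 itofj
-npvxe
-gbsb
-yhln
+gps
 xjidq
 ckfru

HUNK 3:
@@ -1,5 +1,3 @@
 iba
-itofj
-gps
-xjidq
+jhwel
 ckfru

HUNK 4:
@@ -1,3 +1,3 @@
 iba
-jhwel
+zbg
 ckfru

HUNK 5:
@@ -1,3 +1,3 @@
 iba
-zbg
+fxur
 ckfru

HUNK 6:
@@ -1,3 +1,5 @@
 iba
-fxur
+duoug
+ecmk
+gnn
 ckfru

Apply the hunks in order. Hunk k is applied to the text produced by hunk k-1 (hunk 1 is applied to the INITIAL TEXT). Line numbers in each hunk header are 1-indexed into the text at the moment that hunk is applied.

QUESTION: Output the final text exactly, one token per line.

Answer: iba
duoug
ecmk
gnn
ckfru

Derivation:
Hunk 1: at line 3 remove [rae,fku,jqys] add [gbsb] -> 7 lines: iba itofj npvxe gbsb yhln xjidq ckfru
Hunk 2: at line 1 remove [npvxe,gbsb,yhln] add [gps] -> 5 lines: iba itofj gps xjidq ckfru
Hunk 3: at line 1 remove [itofj,gps,xjidq] add [jhwel] -> 3 lines: iba jhwel ckfru
Hunk 4: at line 1 remove [jhwel] add [zbg] -> 3 lines: iba zbg ckfru
Hunk 5: at line 1 remove [zbg] add [fxur] -> 3 lines: iba fxur ckfru
Hunk 6: at line 1 remove [fxur] add [duoug,ecmk,gnn] -> 5 lines: iba duoug ecmk gnn ckfru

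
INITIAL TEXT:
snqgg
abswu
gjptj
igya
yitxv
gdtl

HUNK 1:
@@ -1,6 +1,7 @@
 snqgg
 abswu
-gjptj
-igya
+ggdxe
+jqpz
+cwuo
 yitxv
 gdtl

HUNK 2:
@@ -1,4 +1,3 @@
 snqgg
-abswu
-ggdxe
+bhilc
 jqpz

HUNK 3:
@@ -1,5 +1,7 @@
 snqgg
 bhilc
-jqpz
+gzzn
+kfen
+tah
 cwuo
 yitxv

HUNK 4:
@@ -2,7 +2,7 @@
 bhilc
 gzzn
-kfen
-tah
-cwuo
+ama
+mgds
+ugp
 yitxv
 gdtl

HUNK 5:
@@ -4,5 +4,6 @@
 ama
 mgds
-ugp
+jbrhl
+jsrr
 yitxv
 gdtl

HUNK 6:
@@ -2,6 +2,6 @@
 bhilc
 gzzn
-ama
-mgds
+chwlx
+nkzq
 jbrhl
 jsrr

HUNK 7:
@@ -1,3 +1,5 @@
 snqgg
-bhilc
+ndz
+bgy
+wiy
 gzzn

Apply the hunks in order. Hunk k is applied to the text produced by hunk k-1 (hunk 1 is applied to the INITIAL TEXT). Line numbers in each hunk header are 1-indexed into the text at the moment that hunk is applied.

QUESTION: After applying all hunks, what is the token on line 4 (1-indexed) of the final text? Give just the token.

Hunk 1: at line 1 remove [gjptj,igya] add [ggdxe,jqpz,cwuo] -> 7 lines: snqgg abswu ggdxe jqpz cwuo yitxv gdtl
Hunk 2: at line 1 remove [abswu,ggdxe] add [bhilc] -> 6 lines: snqgg bhilc jqpz cwuo yitxv gdtl
Hunk 3: at line 1 remove [jqpz] add [gzzn,kfen,tah] -> 8 lines: snqgg bhilc gzzn kfen tah cwuo yitxv gdtl
Hunk 4: at line 2 remove [kfen,tah,cwuo] add [ama,mgds,ugp] -> 8 lines: snqgg bhilc gzzn ama mgds ugp yitxv gdtl
Hunk 5: at line 4 remove [ugp] add [jbrhl,jsrr] -> 9 lines: snqgg bhilc gzzn ama mgds jbrhl jsrr yitxv gdtl
Hunk 6: at line 2 remove [ama,mgds] add [chwlx,nkzq] -> 9 lines: snqgg bhilc gzzn chwlx nkzq jbrhl jsrr yitxv gdtl
Hunk 7: at line 1 remove [bhilc] add [ndz,bgy,wiy] -> 11 lines: snqgg ndz bgy wiy gzzn chwlx nkzq jbrhl jsrr yitxv gdtl
Final line 4: wiy

Answer: wiy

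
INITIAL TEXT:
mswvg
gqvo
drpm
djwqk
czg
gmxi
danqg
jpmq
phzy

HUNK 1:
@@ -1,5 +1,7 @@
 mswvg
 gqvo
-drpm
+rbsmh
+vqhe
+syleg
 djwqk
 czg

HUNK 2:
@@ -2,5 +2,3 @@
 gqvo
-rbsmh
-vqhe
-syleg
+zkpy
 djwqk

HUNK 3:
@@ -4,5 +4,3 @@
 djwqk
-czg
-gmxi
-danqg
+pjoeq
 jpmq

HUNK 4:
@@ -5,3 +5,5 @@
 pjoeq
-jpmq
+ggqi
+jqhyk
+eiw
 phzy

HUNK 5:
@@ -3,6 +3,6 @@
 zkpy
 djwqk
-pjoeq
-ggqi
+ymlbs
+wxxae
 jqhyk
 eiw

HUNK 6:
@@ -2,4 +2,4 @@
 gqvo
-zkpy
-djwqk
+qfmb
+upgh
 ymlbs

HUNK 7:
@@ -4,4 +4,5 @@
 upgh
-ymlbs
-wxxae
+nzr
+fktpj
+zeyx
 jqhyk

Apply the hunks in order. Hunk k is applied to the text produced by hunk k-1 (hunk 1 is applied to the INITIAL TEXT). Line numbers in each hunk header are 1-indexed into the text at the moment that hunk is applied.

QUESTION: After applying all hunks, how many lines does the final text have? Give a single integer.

Hunk 1: at line 1 remove [drpm] add [rbsmh,vqhe,syleg] -> 11 lines: mswvg gqvo rbsmh vqhe syleg djwqk czg gmxi danqg jpmq phzy
Hunk 2: at line 2 remove [rbsmh,vqhe,syleg] add [zkpy] -> 9 lines: mswvg gqvo zkpy djwqk czg gmxi danqg jpmq phzy
Hunk 3: at line 4 remove [czg,gmxi,danqg] add [pjoeq] -> 7 lines: mswvg gqvo zkpy djwqk pjoeq jpmq phzy
Hunk 4: at line 5 remove [jpmq] add [ggqi,jqhyk,eiw] -> 9 lines: mswvg gqvo zkpy djwqk pjoeq ggqi jqhyk eiw phzy
Hunk 5: at line 3 remove [pjoeq,ggqi] add [ymlbs,wxxae] -> 9 lines: mswvg gqvo zkpy djwqk ymlbs wxxae jqhyk eiw phzy
Hunk 6: at line 2 remove [zkpy,djwqk] add [qfmb,upgh] -> 9 lines: mswvg gqvo qfmb upgh ymlbs wxxae jqhyk eiw phzy
Hunk 7: at line 4 remove [ymlbs,wxxae] add [nzr,fktpj,zeyx] -> 10 lines: mswvg gqvo qfmb upgh nzr fktpj zeyx jqhyk eiw phzy
Final line count: 10

Answer: 10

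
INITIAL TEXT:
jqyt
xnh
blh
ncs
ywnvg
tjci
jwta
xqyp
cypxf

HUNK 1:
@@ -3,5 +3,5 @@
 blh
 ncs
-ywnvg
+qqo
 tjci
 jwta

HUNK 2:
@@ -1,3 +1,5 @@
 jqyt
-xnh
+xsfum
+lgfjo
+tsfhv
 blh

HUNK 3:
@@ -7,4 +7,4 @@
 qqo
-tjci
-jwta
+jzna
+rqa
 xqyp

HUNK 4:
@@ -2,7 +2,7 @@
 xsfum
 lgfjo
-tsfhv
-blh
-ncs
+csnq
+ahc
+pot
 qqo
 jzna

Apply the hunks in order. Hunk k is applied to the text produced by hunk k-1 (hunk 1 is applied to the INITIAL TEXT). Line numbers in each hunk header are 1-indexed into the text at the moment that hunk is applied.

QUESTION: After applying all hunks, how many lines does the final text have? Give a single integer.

Answer: 11

Derivation:
Hunk 1: at line 3 remove [ywnvg] add [qqo] -> 9 lines: jqyt xnh blh ncs qqo tjci jwta xqyp cypxf
Hunk 2: at line 1 remove [xnh] add [xsfum,lgfjo,tsfhv] -> 11 lines: jqyt xsfum lgfjo tsfhv blh ncs qqo tjci jwta xqyp cypxf
Hunk 3: at line 7 remove [tjci,jwta] add [jzna,rqa] -> 11 lines: jqyt xsfum lgfjo tsfhv blh ncs qqo jzna rqa xqyp cypxf
Hunk 4: at line 2 remove [tsfhv,blh,ncs] add [csnq,ahc,pot] -> 11 lines: jqyt xsfum lgfjo csnq ahc pot qqo jzna rqa xqyp cypxf
Final line count: 11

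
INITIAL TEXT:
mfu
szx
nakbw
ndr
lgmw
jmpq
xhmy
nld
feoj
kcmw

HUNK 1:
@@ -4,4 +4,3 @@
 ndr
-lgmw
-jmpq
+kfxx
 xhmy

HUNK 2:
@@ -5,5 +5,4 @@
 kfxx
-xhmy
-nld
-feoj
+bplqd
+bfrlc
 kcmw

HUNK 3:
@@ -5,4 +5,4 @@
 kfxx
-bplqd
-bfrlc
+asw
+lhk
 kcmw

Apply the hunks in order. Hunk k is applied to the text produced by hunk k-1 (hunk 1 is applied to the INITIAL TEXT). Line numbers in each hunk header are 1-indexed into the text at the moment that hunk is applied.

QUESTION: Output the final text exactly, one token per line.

Answer: mfu
szx
nakbw
ndr
kfxx
asw
lhk
kcmw

Derivation:
Hunk 1: at line 4 remove [lgmw,jmpq] add [kfxx] -> 9 lines: mfu szx nakbw ndr kfxx xhmy nld feoj kcmw
Hunk 2: at line 5 remove [xhmy,nld,feoj] add [bplqd,bfrlc] -> 8 lines: mfu szx nakbw ndr kfxx bplqd bfrlc kcmw
Hunk 3: at line 5 remove [bplqd,bfrlc] add [asw,lhk] -> 8 lines: mfu szx nakbw ndr kfxx asw lhk kcmw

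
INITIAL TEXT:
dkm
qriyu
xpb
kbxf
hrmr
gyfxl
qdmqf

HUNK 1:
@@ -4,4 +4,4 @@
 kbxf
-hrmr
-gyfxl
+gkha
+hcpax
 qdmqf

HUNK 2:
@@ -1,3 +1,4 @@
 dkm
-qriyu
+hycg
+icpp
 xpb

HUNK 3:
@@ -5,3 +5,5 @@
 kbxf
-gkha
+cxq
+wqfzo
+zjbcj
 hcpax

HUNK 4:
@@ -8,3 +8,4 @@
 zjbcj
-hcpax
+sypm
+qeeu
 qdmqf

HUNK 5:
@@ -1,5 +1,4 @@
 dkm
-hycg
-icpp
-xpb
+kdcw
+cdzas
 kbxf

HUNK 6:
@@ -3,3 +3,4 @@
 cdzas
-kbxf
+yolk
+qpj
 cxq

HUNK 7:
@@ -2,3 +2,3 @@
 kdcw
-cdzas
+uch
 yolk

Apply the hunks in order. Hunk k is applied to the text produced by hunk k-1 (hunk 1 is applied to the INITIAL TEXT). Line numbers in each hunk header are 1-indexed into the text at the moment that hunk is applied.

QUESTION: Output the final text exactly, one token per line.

Answer: dkm
kdcw
uch
yolk
qpj
cxq
wqfzo
zjbcj
sypm
qeeu
qdmqf

Derivation:
Hunk 1: at line 4 remove [hrmr,gyfxl] add [gkha,hcpax] -> 7 lines: dkm qriyu xpb kbxf gkha hcpax qdmqf
Hunk 2: at line 1 remove [qriyu] add [hycg,icpp] -> 8 lines: dkm hycg icpp xpb kbxf gkha hcpax qdmqf
Hunk 3: at line 5 remove [gkha] add [cxq,wqfzo,zjbcj] -> 10 lines: dkm hycg icpp xpb kbxf cxq wqfzo zjbcj hcpax qdmqf
Hunk 4: at line 8 remove [hcpax] add [sypm,qeeu] -> 11 lines: dkm hycg icpp xpb kbxf cxq wqfzo zjbcj sypm qeeu qdmqf
Hunk 5: at line 1 remove [hycg,icpp,xpb] add [kdcw,cdzas] -> 10 lines: dkm kdcw cdzas kbxf cxq wqfzo zjbcj sypm qeeu qdmqf
Hunk 6: at line 3 remove [kbxf] add [yolk,qpj] -> 11 lines: dkm kdcw cdzas yolk qpj cxq wqfzo zjbcj sypm qeeu qdmqf
Hunk 7: at line 2 remove [cdzas] add [uch] -> 11 lines: dkm kdcw uch yolk qpj cxq wqfzo zjbcj sypm qeeu qdmqf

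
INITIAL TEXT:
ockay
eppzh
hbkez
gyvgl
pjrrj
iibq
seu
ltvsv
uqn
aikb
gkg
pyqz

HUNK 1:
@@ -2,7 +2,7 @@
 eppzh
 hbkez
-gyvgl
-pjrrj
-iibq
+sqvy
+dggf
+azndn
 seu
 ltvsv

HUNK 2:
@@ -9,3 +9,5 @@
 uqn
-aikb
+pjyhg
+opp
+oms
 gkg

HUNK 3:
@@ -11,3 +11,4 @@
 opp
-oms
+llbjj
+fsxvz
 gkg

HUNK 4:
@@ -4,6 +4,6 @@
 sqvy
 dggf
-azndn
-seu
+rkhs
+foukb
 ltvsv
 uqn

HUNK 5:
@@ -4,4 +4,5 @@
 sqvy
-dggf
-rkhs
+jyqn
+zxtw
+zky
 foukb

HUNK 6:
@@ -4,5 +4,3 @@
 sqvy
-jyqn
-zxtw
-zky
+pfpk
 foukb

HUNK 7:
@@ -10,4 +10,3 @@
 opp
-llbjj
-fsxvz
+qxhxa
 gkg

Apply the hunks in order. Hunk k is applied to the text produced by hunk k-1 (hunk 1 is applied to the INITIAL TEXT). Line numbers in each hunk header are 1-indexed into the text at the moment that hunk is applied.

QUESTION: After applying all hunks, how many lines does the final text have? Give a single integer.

Hunk 1: at line 2 remove [gyvgl,pjrrj,iibq] add [sqvy,dggf,azndn] -> 12 lines: ockay eppzh hbkez sqvy dggf azndn seu ltvsv uqn aikb gkg pyqz
Hunk 2: at line 9 remove [aikb] add [pjyhg,opp,oms] -> 14 lines: ockay eppzh hbkez sqvy dggf azndn seu ltvsv uqn pjyhg opp oms gkg pyqz
Hunk 3: at line 11 remove [oms] add [llbjj,fsxvz] -> 15 lines: ockay eppzh hbkez sqvy dggf azndn seu ltvsv uqn pjyhg opp llbjj fsxvz gkg pyqz
Hunk 4: at line 4 remove [azndn,seu] add [rkhs,foukb] -> 15 lines: ockay eppzh hbkez sqvy dggf rkhs foukb ltvsv uqn pjyhg opp llbjj fsxvz gkg pyqz
Hunk 5: at line 4 remove [dggf,rkhs] add [jyqn,zxtw,zky] -> 16 lines: ockay eppzh hbkez sqvy jyqn zxtw zky foukb ltvsv uqn pjyhg opp llbjj fsxvz gkg pyqz
Hunk 6: at line 4 remove [jyqn,zxtw,zky] add [pfpk] -> 14 lines: ockay eppzh hbkez sqvy pfpk foukb ltvsv uqn pjyhg opp llbjj fsxvz gkg pyqz
Hunk 7: at line 10 remove [llbjj,fsxvz] add [qxhxa] -> 13 lines: ockay eppzh hbkez sqvy pfpk foukb ltvsv uqn pjyhg opp qxhxa gkg pyqz
Final line count: 13

Answer: 13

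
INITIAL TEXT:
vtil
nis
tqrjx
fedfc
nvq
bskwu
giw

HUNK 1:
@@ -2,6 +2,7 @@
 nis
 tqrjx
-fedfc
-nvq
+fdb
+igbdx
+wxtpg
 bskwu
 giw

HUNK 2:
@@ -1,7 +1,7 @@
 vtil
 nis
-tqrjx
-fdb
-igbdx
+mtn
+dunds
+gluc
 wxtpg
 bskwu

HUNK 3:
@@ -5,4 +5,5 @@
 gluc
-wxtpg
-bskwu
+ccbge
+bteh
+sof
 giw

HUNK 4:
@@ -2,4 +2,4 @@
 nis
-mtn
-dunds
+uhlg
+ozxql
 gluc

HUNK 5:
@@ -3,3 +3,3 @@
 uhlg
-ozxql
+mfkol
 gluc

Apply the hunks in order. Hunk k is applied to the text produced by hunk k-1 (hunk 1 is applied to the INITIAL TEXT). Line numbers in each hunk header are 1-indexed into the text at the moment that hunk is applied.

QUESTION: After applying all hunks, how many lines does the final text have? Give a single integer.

Hunk 1: at line 2 remove [fedfc,nvq] add [fdb,igbdx,wxtpg] -> 8 lines: vtil nis tqrjx fdb igbdx wxtpg bskwu giw
Hunk 2: at line 1 remove [tqrjx,fdb,igbdx] add [mtn,dunds,gluc] -> 8 lines: vtil nis mtn dunds gluc wxtpg bskwu giw
Hunk 3: at line 5 remove [wxtpg,bskwu] add [ccbge,bteh,sof] -> 9 lines: vtil nis mtn dunds gluc ccbge bteh sof giw
Hunk 4: at line 2 remove [mtn,dunds] add [uhlg,ozxql] -> 9 lines: vtil nis uhlg ozxql gluc ccbge bteh sof giw
Hunk 5: at line 3 remove [ozxql] add [mfkol] -> 9 lines: vtil nis uhlg mfkol gluc ccbge bteh sof giw
Final line count: 9

Answer: 9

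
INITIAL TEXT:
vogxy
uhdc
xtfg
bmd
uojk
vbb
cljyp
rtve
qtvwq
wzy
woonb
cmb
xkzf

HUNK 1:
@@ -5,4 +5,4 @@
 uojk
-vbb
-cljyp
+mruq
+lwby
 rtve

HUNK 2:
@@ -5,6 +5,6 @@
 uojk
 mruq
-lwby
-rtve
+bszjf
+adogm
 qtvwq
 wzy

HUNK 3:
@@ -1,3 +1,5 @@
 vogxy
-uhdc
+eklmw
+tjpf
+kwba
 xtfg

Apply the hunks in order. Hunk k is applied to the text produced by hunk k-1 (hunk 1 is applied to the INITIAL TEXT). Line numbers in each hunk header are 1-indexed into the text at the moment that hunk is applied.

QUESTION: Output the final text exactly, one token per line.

Hunk 1: at line 5 remove [vbb,cljyp] add [mruq,lwby] -> 13 lines: vogxy uhdc xtfg bmd uojk mruq lwby rtve qtvwq wzy woonb cmb xkzf
Hunk 2: at line 5 remove [lwby,rtve] add [bszjf,adogm] -> 13 lines: vogxy uhdc xtfg bmd uojk mruq bszjf adogm qtvwq wzy woonb cmb xkzf
Hunk 3: at line 1 remove [uhdc] add [eklmw,tjpf,kwba] -> 15 lines: vogxy eklmw tjpf kwba xtfg bmd uojk mruq bszjf adogm qtvwq wzy woonb cmb xkzf

Answer: vogxy
eklmw
tjpf
kwba
xtfg
bmd
uojk
mruq
bszjf
adogm
qtvwq
wzy
woonb
cmb
xkzf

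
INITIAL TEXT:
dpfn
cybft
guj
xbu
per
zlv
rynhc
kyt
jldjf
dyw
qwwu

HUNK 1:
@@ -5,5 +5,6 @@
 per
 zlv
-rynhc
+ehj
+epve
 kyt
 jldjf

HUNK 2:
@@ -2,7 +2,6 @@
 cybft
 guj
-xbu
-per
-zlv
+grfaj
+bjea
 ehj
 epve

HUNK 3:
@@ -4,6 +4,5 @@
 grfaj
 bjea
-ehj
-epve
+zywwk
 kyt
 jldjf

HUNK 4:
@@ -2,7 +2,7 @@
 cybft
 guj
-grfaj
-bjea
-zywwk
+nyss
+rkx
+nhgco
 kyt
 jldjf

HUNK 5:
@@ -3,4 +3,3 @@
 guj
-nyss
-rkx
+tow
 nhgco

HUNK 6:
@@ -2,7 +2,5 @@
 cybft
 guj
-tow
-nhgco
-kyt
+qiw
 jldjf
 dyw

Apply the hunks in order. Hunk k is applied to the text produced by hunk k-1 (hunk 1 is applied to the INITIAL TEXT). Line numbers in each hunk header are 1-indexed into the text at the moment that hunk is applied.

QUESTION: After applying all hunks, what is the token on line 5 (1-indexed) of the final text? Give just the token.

Answer: jldjf

Derivation:
Hunk 1: at line 5 remove [rynhc] add [ehj,epve] -> 12 lines: dpfn cybft guj xbu per zlv ehj epve kyt jldjf dyw qwwu
Hunk 2: at line 2 remove [xbu,per,zlv] add [grfaj,bjea] -> 11 lines: dpfn cybft guj grfaj bjea ehj epve kyt jldjf dyw qwwu
Hunk 3: at line 4 remove [ehj,epve] add [zywwk] -> 10 lines: dpfn cybft guj grfaj bjea zywwk kyt jldjf dyw qwwu
Hunk 4: at line 2 remove [grfaj,bjea,zywwk] add [nyss,rkx,nhgco] -> 10 lines: dpfn cybft guj nyss rkx nhgco kyt jldjf dyw qwwu
Hunk 5: at line 3 remove [nyss,rkx] add [tow] -> 9 lines: dpfn cybft guj tow nhgco kyt jldjf dyw qwwu
Hunk 6: at line 2 remove [tow,nhgco,kyt] add [qiw] -> 7 lines: dpfn cybft guj qiw jldjf dyw qwwu
Final line 5: jldjf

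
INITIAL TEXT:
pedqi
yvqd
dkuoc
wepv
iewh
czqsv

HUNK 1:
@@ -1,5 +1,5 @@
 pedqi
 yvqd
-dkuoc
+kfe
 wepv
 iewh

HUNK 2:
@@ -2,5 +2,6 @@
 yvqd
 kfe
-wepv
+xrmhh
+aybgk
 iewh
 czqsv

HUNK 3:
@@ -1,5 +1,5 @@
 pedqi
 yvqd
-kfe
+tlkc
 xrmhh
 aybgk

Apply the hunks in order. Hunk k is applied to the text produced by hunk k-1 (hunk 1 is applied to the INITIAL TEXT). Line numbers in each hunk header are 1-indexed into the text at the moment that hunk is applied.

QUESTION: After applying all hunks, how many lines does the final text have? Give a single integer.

Hunk 1: at line 1 remove [dkuoc] add [kfe] -> 6 lines: pedqi yvqd kfe wepv iewh czqsv
Hunk 2: at line 2 remove [wepv] add [xrmhh,aybgk] -> 7 lines: pedqi yvqd kfe xrmhh aybgk iewh czqsv
Hunk 3: at line 1 remove [kfe] add [tlkc] -> 7 lines: pedqi yvqd tlkc xrmhh aybgk iewh czqsv
Final line count: 7

Answer: 7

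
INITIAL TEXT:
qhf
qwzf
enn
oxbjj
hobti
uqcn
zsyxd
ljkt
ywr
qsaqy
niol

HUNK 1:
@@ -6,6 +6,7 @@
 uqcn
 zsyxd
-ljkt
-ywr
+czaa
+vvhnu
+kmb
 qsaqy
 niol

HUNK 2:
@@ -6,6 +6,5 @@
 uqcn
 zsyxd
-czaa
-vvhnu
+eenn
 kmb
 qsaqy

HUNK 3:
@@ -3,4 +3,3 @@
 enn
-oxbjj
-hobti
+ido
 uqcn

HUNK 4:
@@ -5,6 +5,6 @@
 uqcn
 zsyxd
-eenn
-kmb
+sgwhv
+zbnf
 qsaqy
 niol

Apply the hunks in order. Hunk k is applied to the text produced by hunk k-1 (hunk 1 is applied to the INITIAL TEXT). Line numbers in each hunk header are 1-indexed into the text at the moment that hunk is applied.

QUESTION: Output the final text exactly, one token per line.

Answer: qhf
qwzf
enn
ido
uqcn
zsyxd
sgwhv
zbnf
qsaqy
niol

Derivation:
Hunk 1: at line 6 remove [ljkt,ywr] add [czaa,vvhnu,kmb] -> 12 lines: qhf qwzf enn oxbjj hobti uqcn zsyxd czaa vvhnu kmb qsaqy niol
Hunk 2: at line 6 remove [czaa,vvhnu] add [eenn] -> 11 lines: qhf qwzf enn oxbjj hobti uqcn zsyxd eenn kmb qsaqy niol
Hunk 3: at line 3 remove [oxbjj,hobti] add [ido] -> 10 lines: qhf qwzf enn ido uqcn zsyxd eenn kmb qsaqy niol
Hunk 4: at line 5 remove [eenn,kmb] add [sgwhv,zbnf] -> 10 lines: qhf qwzf enn ido uqcn zsyxd sgwhv zbnf qsaqy niol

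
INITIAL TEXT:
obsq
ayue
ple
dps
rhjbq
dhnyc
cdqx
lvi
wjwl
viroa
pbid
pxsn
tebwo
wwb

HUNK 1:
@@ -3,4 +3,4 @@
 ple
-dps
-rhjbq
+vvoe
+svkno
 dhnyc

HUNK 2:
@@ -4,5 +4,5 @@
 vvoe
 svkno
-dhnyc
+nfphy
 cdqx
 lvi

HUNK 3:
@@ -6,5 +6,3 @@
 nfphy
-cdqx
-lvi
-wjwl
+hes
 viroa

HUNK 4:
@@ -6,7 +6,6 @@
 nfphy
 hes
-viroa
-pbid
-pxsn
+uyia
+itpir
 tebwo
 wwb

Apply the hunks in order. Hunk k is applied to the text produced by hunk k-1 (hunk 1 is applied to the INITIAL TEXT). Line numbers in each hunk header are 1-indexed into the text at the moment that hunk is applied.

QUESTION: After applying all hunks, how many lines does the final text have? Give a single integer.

Hunk 1: at line 3 remove [dps,rhjbq] add [vvoe,svkno] -> 14 lines: obsq ayue ple vvoe svkno dhnyc cdqx lvi wjwl viroa pbid pxsn tebwo wwb
Hunk 2: at line 4 remove [dhnyc] add [nfphy] -> 14 lines: obsq ayue ple vvoe svkno nfphy cdqx lvi wjwl viroa pbid pxsn tebwo wwb
Hunk 3: at line 6 remove [cdqx,lvi,wjwl] add [hes] -> 12 lines: obsq ayue ple vvoe svkno nfphy hes viroa pbid pxsn tebwo wwb
Hunk 4: at line 6 remove [viroa,pbid,pxsn] add [uyia,itpir] -> 11 lines: obsq ayue ple vvoe svkno nfphy hes uyia itpir tebwo wwb
Final line count: 11

Answer: 11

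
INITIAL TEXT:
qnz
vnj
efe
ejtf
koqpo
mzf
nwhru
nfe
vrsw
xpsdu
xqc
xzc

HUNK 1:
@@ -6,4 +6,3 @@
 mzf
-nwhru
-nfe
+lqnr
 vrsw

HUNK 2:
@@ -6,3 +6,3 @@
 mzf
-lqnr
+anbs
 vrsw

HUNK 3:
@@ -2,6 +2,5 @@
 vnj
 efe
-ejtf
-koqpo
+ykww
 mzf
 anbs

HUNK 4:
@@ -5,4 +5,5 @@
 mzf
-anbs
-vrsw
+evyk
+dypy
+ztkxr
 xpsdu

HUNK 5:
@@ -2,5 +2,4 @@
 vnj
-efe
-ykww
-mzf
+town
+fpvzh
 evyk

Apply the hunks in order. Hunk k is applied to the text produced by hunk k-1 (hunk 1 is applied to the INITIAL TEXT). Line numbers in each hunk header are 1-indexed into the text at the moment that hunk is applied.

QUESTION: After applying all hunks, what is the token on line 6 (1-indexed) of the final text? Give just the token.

Answer: dypy

Derivation:
Hunk 1: at line 6 remove [nwhru,nfe] add [lqnr] -> 11 lines: qnz vnj efe ejtf koqpo mzf lqnr vrsw xpsdu xqc xzc
Hunk 2: at line 6 remove [lqnr] add [anbs] -> 11 lines: qnz vnj efe ejtf koqpo mzf anbs vrsw xpsdu xqc xzc
Hunk 3: at line 2 remove [ejtf,koqpo] add [ykww] -> 10 lines: qnz vnj efe ykww mzf anbs vrsw xpsdu xqc xzc
Hunk 4: at line 5 remove [anbs,vrsw] add [evyk,dypy,ztkxr] -> 11 lines: qnz vnj efe ykww mzf evyk dypy ztkxr xpsdu xqc xzc
Hunk 5: at line 2 remove [efe,ykww,mzf] add [town,fpvzh] -> 10 lines: qnz vnj town fpvzh evyk dypy ztkxr xpsdu xqc xzc
Final line 6: dypy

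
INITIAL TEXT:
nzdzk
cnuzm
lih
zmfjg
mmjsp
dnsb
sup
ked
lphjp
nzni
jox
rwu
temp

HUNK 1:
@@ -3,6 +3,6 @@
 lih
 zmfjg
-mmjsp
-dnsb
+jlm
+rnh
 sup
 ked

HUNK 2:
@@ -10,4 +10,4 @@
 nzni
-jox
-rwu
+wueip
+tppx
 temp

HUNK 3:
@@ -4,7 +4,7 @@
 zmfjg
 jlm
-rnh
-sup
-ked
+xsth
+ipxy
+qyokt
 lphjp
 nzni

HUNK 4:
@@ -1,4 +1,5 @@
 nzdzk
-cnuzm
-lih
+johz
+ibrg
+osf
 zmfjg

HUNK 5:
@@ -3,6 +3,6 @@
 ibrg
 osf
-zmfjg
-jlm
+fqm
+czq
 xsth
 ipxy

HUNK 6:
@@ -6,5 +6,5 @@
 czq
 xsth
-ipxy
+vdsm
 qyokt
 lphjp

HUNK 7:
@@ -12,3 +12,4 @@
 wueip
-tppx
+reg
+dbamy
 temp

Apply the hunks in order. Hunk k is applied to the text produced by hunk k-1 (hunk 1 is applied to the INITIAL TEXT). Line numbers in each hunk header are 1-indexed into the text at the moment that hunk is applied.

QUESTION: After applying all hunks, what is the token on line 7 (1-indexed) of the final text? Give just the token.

Answer: xsth

Derivation:
Hunk 1: at line 3 remove [mmjsp,dnsb] add [jlm,rnh] -> 13 lines: nzdzk cnuzm lih zmfjg jlm rnh sup ked lphjp nzni jox rwu temp
Hunk 2: at line 10 remove [jox,rwu] add [wueip,tppx] -> 13 lines: nzdzk cnuzm lih zmfjg jlm rnh sup ked lphjp nzni wueip tppx temp
Hunk 3: at line 4 remove [rnh,sup,ked] add [xsth,ipxy,qyokt] -> 13 lines: nzdzk cnuzm lih zmfjg jlm xsth ipxy qyokt lphjp nzni wueip tppx temp
Hunk 4: at line 1 remove [cnuzm,lih] add [johz,ibrg,osf] -> 14 lines: nzdzk johz ibrg osf zmfjg jlm xsth ipxy qyokt lphjp nzni wueip tppx temp
Hunk 5: at line 3 remove [zmfjg,jlm] add [fqm,czq] -> 14 lines: nzdzk johz ibrg osf fqm czq xsth ipxy qyokt lphjp nzni wueip tppx temp
Hunk 6: at line 6 remove [ipxy] add [vdsm] -> 14 lines: nzdzk johz ibrg osf fqm czq xsth vdsm qyokt lphjp nzni wueip tppx temp
Hunk 7: at line 12 remove [tppx] add [reg,dbamy] -> 15 lines: nzdzk johz ibrg osf fqm czq xsth vdsm qyokt lphjp nzni wueip reg dbamy temp
Final line 7: xsth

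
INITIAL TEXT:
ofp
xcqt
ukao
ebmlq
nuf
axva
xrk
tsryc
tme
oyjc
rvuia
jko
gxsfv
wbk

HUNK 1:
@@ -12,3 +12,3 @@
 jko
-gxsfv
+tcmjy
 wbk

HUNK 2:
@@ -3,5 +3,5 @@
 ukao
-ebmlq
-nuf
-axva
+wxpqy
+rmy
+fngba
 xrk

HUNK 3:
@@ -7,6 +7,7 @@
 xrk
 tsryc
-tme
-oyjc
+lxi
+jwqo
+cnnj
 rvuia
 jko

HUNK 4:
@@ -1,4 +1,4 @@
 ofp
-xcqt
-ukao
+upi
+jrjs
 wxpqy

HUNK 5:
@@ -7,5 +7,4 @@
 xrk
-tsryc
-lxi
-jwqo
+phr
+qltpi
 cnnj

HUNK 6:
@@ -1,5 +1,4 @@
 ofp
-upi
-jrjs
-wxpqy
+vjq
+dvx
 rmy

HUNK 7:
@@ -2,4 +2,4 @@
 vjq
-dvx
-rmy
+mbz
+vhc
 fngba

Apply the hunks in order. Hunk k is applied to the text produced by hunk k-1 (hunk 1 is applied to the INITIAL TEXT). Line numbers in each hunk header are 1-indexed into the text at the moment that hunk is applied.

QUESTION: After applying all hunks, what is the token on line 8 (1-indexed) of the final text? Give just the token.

Hunk 1: at line 12 remove [gxsfv] add [tcmjy] -> 14 lines: ofp xcqt ukao ebmlq nuf axva xrk tsryc tme oyjc rvuia jko tcmjy wbk
Hunk 2: at line 3 remove [ebmlq,nuf,axva] add [wxpqy,rmy,fngba] -> 14 lines: ofp xcqt ukao wxpqy rmy fngba xrk tsryc tme oyjc rvuia jko tcmjy wbk
Hunk 3: at line 7 remove [tme,oyjc] add [lxi,jwqo,cnnj] -> 15 lines: ofp xcqt ukao wxpqy rmy fngba xrk tsryc lxi jwqo cnnj rvuia jko tcmjy wbk
Hunk 4: at line 1 remove [xcqt,ukao] add [upi,jrjs] -> 15 lines: ofp upi jrjs wxpqy rmy fngba xrk tsryc lxi jwqo cnnj rvuia jko tcmjy wbk
Hunk 5: at line 7 remove [tsryc,lxi,jwqo] add [phr,qltpi] -> 14 lines: ofp upi jrjs wxpqy rmy fngba xrk phr qltpi cnnj rvuia jko tcmjy wbk
Hunk 6: at line 1 remove [upi,jrjs,wxpqy] add [vjq,dvx] -> 13 lines: ofp vjq dvx rmy fngba xrk phr qltpi cnnj rvuia jko tcmjy wbk
Hunk 7: at line 2 remove [dvx,rmy] add [mbz,vhc] -> 13 lines: ofp vjq mbz vhc fngba xrk phr qltpi cnnj rvuia jko tcmjy wbk
Final line 8: qltpi

Answer: qltpi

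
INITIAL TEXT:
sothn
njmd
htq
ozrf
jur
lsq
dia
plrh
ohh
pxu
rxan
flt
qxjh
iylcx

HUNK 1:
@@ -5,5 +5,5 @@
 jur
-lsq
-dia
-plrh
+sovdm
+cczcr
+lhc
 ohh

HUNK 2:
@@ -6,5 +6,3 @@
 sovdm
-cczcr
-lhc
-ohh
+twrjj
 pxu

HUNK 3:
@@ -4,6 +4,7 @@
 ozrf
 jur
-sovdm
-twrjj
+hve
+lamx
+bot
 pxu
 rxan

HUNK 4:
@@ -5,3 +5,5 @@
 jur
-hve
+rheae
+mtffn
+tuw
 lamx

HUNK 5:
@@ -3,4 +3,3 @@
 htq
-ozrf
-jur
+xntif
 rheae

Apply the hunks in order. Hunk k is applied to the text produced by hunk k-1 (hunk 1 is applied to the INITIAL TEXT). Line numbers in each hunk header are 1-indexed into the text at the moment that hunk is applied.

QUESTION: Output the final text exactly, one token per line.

Answer: sothn
njmd
htq
xntif
rheae
mtffn
tuw
lamx
bot
pxu
rxan
flt
qxjh
iylcx

Derivation:
Hunk 1: at line 5 remove [lsq,dia,plrh] add [sovdm,cczcr,lhc] -> 14 lines: sothn njmd htq ozrf jur sovdm cczcr lhc ohh pxu rxan flt qxjh iylcx
Hunk 2: at line 6 remove [cczcr,lhc,ohh] add [twrjj] -> 12 lines: sothn njmd htq ozrf jur sovdm twrjj pxu rxan flt qxjh iylcx
Hunk 3: at line 4 remove [sovdm,twrjj] add [hve,lamx,bot] -> 13 lines: sothn njmd htq ozrf jur hve lamx bot pxu rxan flt qxjh iylcx
Hunk 4: at line 5 remove [hve] add [rheae,mtffn,tuw] -> 15 lines: sothn njmd htq ozrf jur rheae mtffn tuw lamx bot pxu rxan flt qxjh iylcx
Hunk 5: at line 3 remove [ozrf,jur] add [xntif] -> 14 lines: sothn njmd htq xntif rheae mtffn tuw lamx bot pxu rxan flt qxjh iylcx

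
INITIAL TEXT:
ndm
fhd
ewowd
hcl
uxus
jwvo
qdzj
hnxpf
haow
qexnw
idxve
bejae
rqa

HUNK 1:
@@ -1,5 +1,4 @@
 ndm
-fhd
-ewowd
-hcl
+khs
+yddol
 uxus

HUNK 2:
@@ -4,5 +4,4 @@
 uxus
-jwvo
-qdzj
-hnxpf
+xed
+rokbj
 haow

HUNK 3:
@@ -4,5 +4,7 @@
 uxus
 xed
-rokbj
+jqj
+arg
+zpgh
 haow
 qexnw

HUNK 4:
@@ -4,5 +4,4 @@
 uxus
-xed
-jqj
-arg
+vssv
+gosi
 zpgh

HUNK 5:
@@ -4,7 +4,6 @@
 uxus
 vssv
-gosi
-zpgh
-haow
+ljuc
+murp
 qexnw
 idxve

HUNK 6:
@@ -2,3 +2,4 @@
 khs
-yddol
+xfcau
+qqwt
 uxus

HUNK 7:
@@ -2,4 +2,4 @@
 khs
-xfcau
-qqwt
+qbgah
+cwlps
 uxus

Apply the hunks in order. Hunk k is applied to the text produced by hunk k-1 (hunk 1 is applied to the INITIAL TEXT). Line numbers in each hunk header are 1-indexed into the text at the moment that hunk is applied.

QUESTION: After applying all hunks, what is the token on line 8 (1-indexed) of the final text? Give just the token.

Answer: murp

Derivation:
Hunk 1: at line 1 remove [fhd,ewowd,hcl] add [khs,yddol] -> 12 lines: ndm khs yddol uxus jwvo qdzj hnxpf haow qexnw idxve bejae rqa
Hunk 2: at line 4 remove [jwvo,qdzj,hnxpf] add [xed,rokbj] -> 11 lines: ndm khs yddol uxus xed rokbj haow qexnw idxve bejae rqa
Hunk 3: at line 4 remove [rokbj] add [jqj,arg,zpgh] -> 13 lines: ndm khs yddol uxus xed jqj arg zpgh haow qexnw idxve bejae rqa
Hunk 4: at line 4 remove [xed,jqj,arg] add [vssv,gosi] -> 12 lines: ndm khs yddol uxus vssv gosi zpgh haow qexnw idxve bejae rqa
Hunk 5: at line 4 remove [gosi,zpgh,haow] add [ljuc,murp] -> 11 lines: ndm khs yddol uxus vssv ljuc murp qexnw idxve bejae rqa
Hunk 6: at line 2 remove [yddol] add [xfcau,qqwt] -> 12 lines: ndm khs xfcau qqwt uxus vssv ljuc murp qexnw idxve bejae rqa
Hunk 7: at line 2 remove [xfcau,qqwt] add [qbgah,cwlps] -> 12 lines: ndm khs qbgah cwlps uxus vssv ljuc murp qexnw idxve bejae rqa
Final line 8: murp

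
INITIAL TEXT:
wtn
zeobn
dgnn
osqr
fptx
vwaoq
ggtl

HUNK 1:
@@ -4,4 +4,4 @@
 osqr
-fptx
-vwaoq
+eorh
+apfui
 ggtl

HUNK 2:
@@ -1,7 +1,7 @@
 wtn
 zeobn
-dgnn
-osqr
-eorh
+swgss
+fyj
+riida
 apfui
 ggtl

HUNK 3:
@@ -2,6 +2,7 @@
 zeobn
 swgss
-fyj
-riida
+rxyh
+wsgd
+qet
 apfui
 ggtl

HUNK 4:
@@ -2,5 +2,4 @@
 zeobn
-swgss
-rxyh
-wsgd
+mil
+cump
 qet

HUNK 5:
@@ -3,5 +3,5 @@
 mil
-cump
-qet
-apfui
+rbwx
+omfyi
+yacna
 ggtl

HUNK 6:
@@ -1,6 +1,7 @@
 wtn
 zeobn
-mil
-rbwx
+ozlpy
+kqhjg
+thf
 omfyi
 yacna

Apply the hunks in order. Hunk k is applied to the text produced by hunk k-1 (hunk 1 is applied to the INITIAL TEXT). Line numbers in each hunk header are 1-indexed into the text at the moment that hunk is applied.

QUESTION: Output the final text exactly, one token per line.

Hunk 1: at line 4 remove [fptx,vwaoq] add [eorh,apfui] -> 7 lines: wtn zeobn dgnn osqr eorh apfui ggtl
Hunk 2: at line 1 remove [dgnn,osqr,eorh] add [swgss,fyj,riida] -> 7 lines: wtn zeobn swgss fyj riida apfui ggtl
Hunk 3: at line 2 remove [fyj,riida] add [rxyh,wsgd,qet] -> 8 lines: wtn zeobn swgss rxyh wsgd qet apfui ggtl
Hunk 4: at line 2 remove [swgss,rxyh,wsgd] add [mil,cump] -> 7 lines: wtn zeobn mil cump qet apfui ggtl
Hunk 5: at line 3 remove [cump,qet,apfui] add [rbwx,omfyi,yacna] -> 7 lines: wtn zeobn mil rbwx omfyi yacna ggtl
Hunk 6: at line 1 remove [mil,rbwx] add [ozlpy,kqhjg,thf] -> 8 lines: wtn zeobn ozlpy kqhjg thf omfyi yacna ggtl

Answer: wtn
zeobn
ozlpy
kqhjg
thf
omfyi
yacna
ggtl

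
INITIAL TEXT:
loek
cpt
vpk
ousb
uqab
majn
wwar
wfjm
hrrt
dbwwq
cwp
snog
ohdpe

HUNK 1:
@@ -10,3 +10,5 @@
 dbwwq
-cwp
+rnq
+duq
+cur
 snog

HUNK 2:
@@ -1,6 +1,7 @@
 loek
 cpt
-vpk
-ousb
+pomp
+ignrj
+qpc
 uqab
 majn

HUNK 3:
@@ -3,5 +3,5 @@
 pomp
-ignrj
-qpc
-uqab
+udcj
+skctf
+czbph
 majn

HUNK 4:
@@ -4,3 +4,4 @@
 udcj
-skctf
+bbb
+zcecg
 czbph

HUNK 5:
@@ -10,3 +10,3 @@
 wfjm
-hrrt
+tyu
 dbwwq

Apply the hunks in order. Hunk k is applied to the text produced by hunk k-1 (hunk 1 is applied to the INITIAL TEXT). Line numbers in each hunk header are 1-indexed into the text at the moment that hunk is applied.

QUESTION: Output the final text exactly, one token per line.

Hunk 1: at line 10 remove [cwp] add [rnq,duq,cur] -> 15 lines: loek cpt vpk ousb uqab majn wwar wfjm hrrt dbwwq rnq duq cur snog ohdpe
Hunk 2: at line 1 remove [vpk,ousb] add [pomp,ignrj,qpc] -> 16 lines: loek cpt pomp ignrj qpc uqab majn wwar wfjm hrrt dbwwq rnq duq cur snog ohdpe
Hunk 3: at line 3 remove [ignrj,qpc,uqab] add [udcj,skctf,czbph] -> 16 lines: loek cpt pomp udcj skctf czbph majn wwar wfjm hrrt dbwwq rnq duq cur snog ohdpe
Hunk 4: at line 4 remove [skctf] add [bbb,zcecg] -> 17 lines: loek cpt pomp udcj bbb zcecg czbph majn wwar wfjm hrrt dbwwq rnq duq cur snog ohdpe
Hunk 5: at line 10 remove [hrrt] add [tyu] -> 17 lines: loek cpt pomp udcj bbb zcecg czbph majn wwar wfjm tyu dbwwq rnq duq cur snog ohdpe

Answer: loek
cpt
pomp
udcj
bbb
zcecg
czbph
majn
wwar
wfjm
tyu
dbwwq
rnq
duq
cur
snog
ohdpe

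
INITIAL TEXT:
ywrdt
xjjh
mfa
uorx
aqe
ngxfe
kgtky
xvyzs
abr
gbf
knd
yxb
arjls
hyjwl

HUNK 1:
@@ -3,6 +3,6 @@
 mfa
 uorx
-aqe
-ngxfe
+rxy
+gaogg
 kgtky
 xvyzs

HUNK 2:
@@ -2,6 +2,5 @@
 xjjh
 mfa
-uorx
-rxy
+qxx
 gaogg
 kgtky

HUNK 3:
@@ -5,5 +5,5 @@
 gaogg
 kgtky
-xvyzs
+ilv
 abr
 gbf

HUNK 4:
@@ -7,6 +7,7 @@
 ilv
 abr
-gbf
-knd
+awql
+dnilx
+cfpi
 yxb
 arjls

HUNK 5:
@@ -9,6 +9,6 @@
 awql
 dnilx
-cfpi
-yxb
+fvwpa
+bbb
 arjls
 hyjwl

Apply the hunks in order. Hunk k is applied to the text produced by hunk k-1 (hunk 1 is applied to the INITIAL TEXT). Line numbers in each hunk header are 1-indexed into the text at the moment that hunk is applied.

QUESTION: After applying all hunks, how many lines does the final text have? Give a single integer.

Answer: 14

Derivation:
Hunk 1: at line 3 remove [aqe,ngxfe] add [rxy,gaogg] -> 14 lines: ywrdt xjjh mfa uorx rxy gaogg kgtky xvyzs abr gbf knd yxb arjls hyjwl
Hunk 2: at line 2 remove [uorx,rxy] add [qxx] -> 13 lines: ywrdt xjjh mfa qxx gaogg kgtky xvyzs abr gbf knd yxb arjls hyjwl
Hunk 3: at line 5 remove [xvyzs] add [ilv] -> 13 lines: ywrdt xjjh mfa qxx gaogg kgtky ilv abr gbf knd yxb arjls hyjwl
Hunk 4: at line 7 remove [gbf,knd] add [awql,dnilx,cfpi] -> 14 lines: ywrdt xjjh mfa qxx gaogg kgtky ilv abr awql dnilx cfpi yxb arjls hyjwl
Hunk 5: at line 9 remove [cfpi,yxb] add [fvwpa,bbb] -> 14 lines: ywrdt xjjh mfa qxx gaogg kgtky ilv abr awql dnilx fvwpa bbb arjls hyjwl
Final line count: 14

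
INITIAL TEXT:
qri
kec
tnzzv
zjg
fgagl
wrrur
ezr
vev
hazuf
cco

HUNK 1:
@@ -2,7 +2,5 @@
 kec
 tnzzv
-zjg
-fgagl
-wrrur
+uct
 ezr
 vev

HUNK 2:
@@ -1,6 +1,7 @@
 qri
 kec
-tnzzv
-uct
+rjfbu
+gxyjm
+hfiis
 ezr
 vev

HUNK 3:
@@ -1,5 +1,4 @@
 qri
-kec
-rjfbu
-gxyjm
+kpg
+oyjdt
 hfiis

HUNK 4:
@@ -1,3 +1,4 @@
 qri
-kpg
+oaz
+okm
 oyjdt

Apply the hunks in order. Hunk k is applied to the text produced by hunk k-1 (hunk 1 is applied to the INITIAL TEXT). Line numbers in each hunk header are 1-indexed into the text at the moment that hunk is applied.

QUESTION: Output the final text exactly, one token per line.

Hunk 1: at line 2 remove [zjg,fgagl,wrrur] add [uct] -> 8 lines: qri kec tnzzv uct ezr vev hazuf cco
Hunk 2: at line 1 remove [tnzzv,uct] add [rjfbu,gxyjm,hfiis] -> 9 lines: qri kec rjfbu gxyjm hfiis ezr vev hazuf cco
Hunk 3: at line 1 remove [kec,rjfbu,gxyjm] add [kpg,oyjdt] -> 8 lines: qri kpg oyjdt hfiis ezr vev hazuf cco
Hunk 4: at line 1 remove [kpg] add [oaz,okm] -> 9 lines: qri oaz okm oyjdt hfiis ezr vev hazuf cco

Answer: qri
oaz
okm
oyjdt
hfiis
ezr
vev
hazuf
cco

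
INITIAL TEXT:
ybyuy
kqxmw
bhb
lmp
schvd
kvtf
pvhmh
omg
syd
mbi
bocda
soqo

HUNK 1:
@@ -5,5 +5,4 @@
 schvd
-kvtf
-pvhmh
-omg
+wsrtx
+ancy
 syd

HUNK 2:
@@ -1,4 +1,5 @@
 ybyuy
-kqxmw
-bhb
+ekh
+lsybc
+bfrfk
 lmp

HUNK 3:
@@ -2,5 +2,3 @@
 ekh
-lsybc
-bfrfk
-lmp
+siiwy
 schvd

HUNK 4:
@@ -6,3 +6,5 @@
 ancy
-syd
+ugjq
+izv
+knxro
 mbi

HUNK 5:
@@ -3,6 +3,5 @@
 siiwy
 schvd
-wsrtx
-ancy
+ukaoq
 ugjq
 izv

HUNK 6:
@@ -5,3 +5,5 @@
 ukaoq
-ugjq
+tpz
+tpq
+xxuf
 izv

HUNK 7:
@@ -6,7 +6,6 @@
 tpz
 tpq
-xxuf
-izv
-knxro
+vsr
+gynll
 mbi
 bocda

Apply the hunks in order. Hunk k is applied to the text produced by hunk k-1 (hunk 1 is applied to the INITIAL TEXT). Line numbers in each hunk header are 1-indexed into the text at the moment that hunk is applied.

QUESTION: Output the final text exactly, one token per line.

Hunk 1: at line 5 remove [kvtf,pvhmh,omg] add [wsrtx,ancy] -> 11 lines: ybyuy kqxmw bhb lmp schvd wsrtx ancy syd mbi bocda soqo
Hunk 2: at line 1 remove [kqxmw,bhb] add [ekh,lsybc,bfrfk] -> 12 lines: ybyuy ekh lsybc bfrfk lmp schvd wsrtx ancy syd mbi bocda soqo
Hunk 3: at line 2 remove [lsybc,bfrfk,lmp] add [siiwy] -> 10 lines: ybyuy ekh siiwy schvd wsrtx ancy syd mbi bocda soqo
Hunk 4: at line 6 remove [syd] add [ugjq,izv,knxro] -> 12 lines: ybyuy ekh siiwy schvd wsrtx ancy ugjq izv knxro mbi bocda soqo
Hunk 5: at line 3 remove [wsrtx,ancy] add [ukaoq] -> 11 lines: ybyuy ekh siiwy schvd ukaoq ugjq izv knxro mbi bocda soqo
Hunk 6: at line 5 remove [ugjq] add [tpz,tpq,xxuf] -> 13 lines: ybyuy ekh siiwy schvd ukaoq tpz tpq xxuf izv knxro mbi bocda soqo
Hunk 7: at line 6 remove [xxuf,izv,knxro] add [vsr,gynll] -> 12 lines: ybyuy ekh siiwy schvd ukaoq tpz tpq vsr gynll mbi bocda soqo

Answer: ybyuy
ekh
siiwy
schvd
ukaoq
tpz
tpq
vsr
gynll
mbi
bocda
soqo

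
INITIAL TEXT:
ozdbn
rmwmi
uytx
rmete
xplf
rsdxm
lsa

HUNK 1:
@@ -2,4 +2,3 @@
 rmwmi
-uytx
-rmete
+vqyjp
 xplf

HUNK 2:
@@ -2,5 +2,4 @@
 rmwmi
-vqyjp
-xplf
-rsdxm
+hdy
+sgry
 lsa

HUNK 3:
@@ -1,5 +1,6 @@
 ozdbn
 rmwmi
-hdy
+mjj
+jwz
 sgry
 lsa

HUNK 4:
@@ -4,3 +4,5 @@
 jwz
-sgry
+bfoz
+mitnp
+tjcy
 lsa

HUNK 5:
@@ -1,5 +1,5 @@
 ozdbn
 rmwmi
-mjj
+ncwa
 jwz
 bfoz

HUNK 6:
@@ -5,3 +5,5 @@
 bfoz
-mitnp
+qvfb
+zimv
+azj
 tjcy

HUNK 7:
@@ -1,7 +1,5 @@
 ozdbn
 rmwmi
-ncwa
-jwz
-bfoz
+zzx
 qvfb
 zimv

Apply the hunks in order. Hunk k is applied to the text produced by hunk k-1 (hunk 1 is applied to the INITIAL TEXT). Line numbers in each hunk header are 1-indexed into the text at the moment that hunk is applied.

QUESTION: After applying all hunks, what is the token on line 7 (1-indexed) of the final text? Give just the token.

Answer: tjcy

Derivation:
Hunk 1: at line 2 remove [uytx,rmete] add [vqyjp] -> 6 lines: ozdbn rmwmi vqyjp xplf rsdxm lsa
Hunk 2: at line 2 remove [vqyjp,xplf,rsdxm] add [hdy,sgry] -> 5 lines: ozdbn rmwmi hdy sgry lsa
Hunk 3: at line 1 remove [hdy] add [mjj,jwz] -> 6 lines: ozdbn rmwmi mjj jwz sgry lsa
Hunk 4: at line 4 remove [sgry] add [bfoz,mitnp,tjcy] -> 8 lines: ozdbn rmwmi mjj jwz bfoz mitnp tjcy lsa
Hunk 5: at line 1 remove [mjj] add [ncwa] -> 8 lines: ozdbn rmwmi ncwa jwz bfoz mitnp tjcy lsa
Hunk 6: at line 5 remove [mitnp] add [qvfb,zimv,azj] -> 10 lines: ozdbn rmwmi ncwa jwz bfoz qvfb zimv azj tjcy lsa
Hunk 7: at line 1 remove [ncwa,jwz,bfoz] add [zzx] -> 8 lines: ozdbn rmwmi zzx qvfb zimv azj tjcy lsa
Final line 7: tjcy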